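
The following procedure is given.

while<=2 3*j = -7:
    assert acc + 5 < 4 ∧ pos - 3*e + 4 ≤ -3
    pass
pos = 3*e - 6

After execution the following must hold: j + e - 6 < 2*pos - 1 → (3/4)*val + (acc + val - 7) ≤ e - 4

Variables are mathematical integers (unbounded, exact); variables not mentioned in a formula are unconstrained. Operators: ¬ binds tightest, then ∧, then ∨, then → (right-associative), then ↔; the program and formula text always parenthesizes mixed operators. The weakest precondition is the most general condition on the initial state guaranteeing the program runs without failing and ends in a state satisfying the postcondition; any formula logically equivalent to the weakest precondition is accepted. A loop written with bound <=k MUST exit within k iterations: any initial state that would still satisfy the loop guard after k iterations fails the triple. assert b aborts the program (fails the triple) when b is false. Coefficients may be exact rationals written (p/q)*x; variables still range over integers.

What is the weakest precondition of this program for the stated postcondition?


Working backward. After the program, the postcondition j + e - 6 < 2*pos - 1 → (3/4)*val + (acc + val - 7) ≤ e - 4 must hold; in canonical form it is e + j < 2*pos + 5 → acc + (7/4)*val ≤ e + 3.
Before pos := 3*e - 6: j < 5*e - 7 → acc + (7/4)*val ≤ e + 3
Before the loop (bound <=2), unroll the exhaustion recursion (WP_0 = exit-now case; WP_j = one more guarded iteration, up to j = 2):
  WP_0: (¬(3*j = -7)) ∧ (j < 5*e - 7 → acc + (7/4)*val ≤ e + 3)
  WP_1: (3*j = -7 → (acc < -1 ∧ pos ≤ 3*e - 7 ∧ (¬(3*j = -7)) ∧ (j < 5*e - 7 → acc + (7/4)*val ≤ e + 3))) ∧ ((¬(3*j = -7)) → (j < 5*e - 7 → acc + (7/4)*val ≤ e + 3))
  WP_2: (3*j = -7 → (acc < -1 ∧ pos ≤ 3*e - 7 ∧ (3*j = -7 → (acc < -1 ∧ pos ≤ 3*e - 7 ∧ (¬(3*j = -7)) ∧ (j < 5*e - 7 → acc + (7/4)*val ≤ e + 3))) ∧ ((¬(3*j = -7)) → (j < 5*e - 7 → acc + (7/4)*val ≤ e + 3)))) ∧ ((¬(3*j = -7)) → (j < 5*e - 7 → acc + (7/4)*val ≤ e + 3))
So before the loop: (3*j = -7 → (acc < -1 ∧ pos ≤ 3*e - 7 ∧ (3*j = -7 → (acc < -1 ∧ pos ≤ 3*e - 7 ∧ (¬(3*j = -7)) ∧ (j < 5*e - 7 → acc + (7/4)*val ≤ e + 3))) ∧ ((¬(3*j = -7)) → (j < 5*e - 7 → acc + (7/4)*val ≤ e + 3)))) ∧ ((¬(3*j = -7)) → (j < 5*e - 7 → acc + (7/4)*val ≤ e + 3))
Answer: WP = (3*j = -7 → (acc < -1 ∧ pos ≤ 3*e - 7 ∧ (3*j = -7 → (acc < -1 ∧ pos ≤ 3*e - 7 ∧ (¬(3*j = -7)) ∧ (j < 5*e - 7 → acc + (7/4)*val ≤ e + 3))) ∧ ((¬(3*j = -7)) → (j < 5*e - 7 → acc + (7/4)*val ≤ e + 3)))) ∧ ((¬(3*j = -7)) → (j < 5*e - 7 → acc + (7/4)*val ≤ e + 3))


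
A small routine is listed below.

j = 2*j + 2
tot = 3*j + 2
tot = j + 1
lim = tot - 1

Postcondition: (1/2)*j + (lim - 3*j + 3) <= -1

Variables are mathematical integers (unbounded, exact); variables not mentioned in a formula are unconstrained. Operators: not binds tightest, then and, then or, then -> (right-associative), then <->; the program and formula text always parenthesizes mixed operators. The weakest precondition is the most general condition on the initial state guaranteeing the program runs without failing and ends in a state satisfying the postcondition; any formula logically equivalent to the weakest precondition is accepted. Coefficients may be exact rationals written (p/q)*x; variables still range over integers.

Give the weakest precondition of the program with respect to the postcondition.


Working backward. After the program, the postcondition (1/2)*j + (lim - 3*j + 3) <= -1 must hold; in canonical form it is lim <= (5/2)*j - 4.
Before lim := tot - 1: tot <= (5/2)*j - 3
Before tot := j + 1: (3/2)*j >= 4
Before tot := 3*j + 2: (3/2)*j >= 4
Before j := 2*j + 2: 3*j >= 1
Answer: WP = 3*j >= 1


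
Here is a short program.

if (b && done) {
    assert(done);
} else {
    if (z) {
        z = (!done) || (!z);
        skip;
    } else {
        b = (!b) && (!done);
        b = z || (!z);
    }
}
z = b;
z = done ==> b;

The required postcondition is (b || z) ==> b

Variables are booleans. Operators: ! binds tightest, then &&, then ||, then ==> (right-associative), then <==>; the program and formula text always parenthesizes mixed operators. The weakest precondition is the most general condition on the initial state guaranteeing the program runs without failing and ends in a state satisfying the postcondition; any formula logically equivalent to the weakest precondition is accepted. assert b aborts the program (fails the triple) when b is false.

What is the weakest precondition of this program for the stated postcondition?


Working backward. After the program, (b || z) ==> b must hold.
Before z := done ==> b: (b || (done ==> b)) ==> b
Before z := b: (b || (done ==> b)) ==> b
Then branch requires done && ((b || (done ==> b)) ==> b); else branch requires z ==> ((b || (done ==> b)) ==> b).
Before the if: ((b && done) ==> (done && ((b || (done ==> b)) ==> b))) && ((!(b && done)) ==> (z ==> ((b || (done ==> b)) ==> b)))
Answer: WP = ((b && done) ==> (done && ((b || (done ==> b)) ==> b))) && ((!(b && done)) ==> (z ==> ((b || (done ==> b)) ==> b)))


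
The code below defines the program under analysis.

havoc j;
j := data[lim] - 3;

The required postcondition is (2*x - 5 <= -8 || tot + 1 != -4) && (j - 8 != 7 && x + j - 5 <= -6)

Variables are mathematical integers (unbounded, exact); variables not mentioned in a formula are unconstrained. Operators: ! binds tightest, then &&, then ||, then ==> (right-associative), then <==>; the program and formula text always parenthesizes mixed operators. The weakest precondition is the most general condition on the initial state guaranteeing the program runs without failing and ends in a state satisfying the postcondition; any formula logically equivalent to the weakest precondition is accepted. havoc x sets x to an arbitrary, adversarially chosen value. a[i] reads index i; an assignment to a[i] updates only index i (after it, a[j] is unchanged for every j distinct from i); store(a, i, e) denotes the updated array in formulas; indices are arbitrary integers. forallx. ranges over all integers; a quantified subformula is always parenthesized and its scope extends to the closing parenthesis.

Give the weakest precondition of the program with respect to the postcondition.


Working backward. After the program, the postcondition (2*x - 5 <= -8 || tot + 1 != -4) && (j - 8 != 7 && x + j - 5 <= -6) must hold; in canonical form it is (2*x <= -3 || tot != -5) && j != 15 && j + x <= -1.
Before j := data[lim] - 3: (2*x <= -3 || tot != -5) && data[lim] != 18 && data[lim] + x <= 2
Before havoc j: (2*x <= -3 || tot != -5) && data[lim] != 18 && data[lim] + x <= 2
Answer: WP = (2*x <= -3 || tot != -5) && data[lim] != 18 && data[lim] + x <= 2


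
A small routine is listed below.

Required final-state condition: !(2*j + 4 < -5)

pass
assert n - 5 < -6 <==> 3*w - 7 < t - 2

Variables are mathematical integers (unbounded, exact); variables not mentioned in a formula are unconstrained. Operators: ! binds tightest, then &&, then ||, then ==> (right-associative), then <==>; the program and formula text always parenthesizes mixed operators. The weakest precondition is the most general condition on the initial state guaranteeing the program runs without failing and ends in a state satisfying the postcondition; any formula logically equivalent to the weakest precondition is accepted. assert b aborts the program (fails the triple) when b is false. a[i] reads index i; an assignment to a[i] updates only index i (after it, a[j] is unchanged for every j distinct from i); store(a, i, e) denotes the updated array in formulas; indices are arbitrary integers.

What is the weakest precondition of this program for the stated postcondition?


Working backward. After the program, the postcondition !(2*j + 4 < -5) must hold; in canonical form it is !(2*j < -9).
Before assert n - 5 < -6 <==> 3*w - 7 < t - 2: (n < -1 <==> 3*w < t + 5) && (!(2*j < -9))
Before skip: (n < -1 <==> 3*w < t + 5) && (!(2*j < -9))
Answer: WP = (n < -1 <==> 3*w < t + 5) && (!(2*j < -9))


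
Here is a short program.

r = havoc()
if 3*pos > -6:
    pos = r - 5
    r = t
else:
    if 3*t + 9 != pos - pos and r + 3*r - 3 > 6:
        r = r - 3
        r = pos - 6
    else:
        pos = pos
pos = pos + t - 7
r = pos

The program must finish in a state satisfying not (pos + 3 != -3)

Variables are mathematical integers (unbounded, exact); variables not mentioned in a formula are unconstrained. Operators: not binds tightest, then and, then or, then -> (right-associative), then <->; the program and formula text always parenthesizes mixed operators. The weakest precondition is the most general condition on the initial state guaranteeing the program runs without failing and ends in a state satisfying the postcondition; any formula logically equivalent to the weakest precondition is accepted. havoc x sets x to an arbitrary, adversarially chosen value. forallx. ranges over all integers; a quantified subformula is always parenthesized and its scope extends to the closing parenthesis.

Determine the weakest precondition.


Working backward. After the program, the postcondition not (pos + 3 != -3) must hold; in canonical form it is not (pos != -6).
Before r := pos: not (pos != -6)
Before pos := pos + t - 7: not (pos + t != 1)
Then branch requires not (r + t != 6); else branch requires ((3*t != -9 and 4*r > 9) -> (not (pos + t != 1))) and ((not (3*t != -9 and 4*r > 9)) -> (not (pos + t != 1))).
Before the if: (3*pos > -6 -> (not (r + t != 6))) and ((not (3*pos > -6)) -> (((3*t != -9 and 4*r > 9) -> (not (pos + t != 1))) and ((not (3*t != -9 and 4*r > 9)) -> (not (pos + t != 1)))))
Before havoc r: forall r_1. ((3*pos > -6 -> (not (r_1 + t != 6))) and ((not (3*pos > -6)) -> (((3*t != -9 and 4*r_1 > 9) -> (not (pos + t != 1))) and ((not (3*t != -9 and 4*r_1 > 9)) -> (not (pos + t != 1))))))
Answer: WP = forall r_1. ((3*pos > -6 -> (not (r_1 + t != 6))) and ((not (3*pos > -6)) -> (((3*t != -9 and 4*r_1 > 9) -> (not (pos + t != 1))) and ((not (3*t != -9 and 4*r_1 > 9)) -> (not (pos + t != 1))))))


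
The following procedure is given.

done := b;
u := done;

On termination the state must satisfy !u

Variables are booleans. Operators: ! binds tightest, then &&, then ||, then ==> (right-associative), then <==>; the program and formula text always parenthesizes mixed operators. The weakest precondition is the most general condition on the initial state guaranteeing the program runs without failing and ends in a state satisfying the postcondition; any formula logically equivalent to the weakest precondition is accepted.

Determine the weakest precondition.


Working backward. After the program, !u must hold.
Before u := done: !done
Before done := b: !b
Answer: WP = !b


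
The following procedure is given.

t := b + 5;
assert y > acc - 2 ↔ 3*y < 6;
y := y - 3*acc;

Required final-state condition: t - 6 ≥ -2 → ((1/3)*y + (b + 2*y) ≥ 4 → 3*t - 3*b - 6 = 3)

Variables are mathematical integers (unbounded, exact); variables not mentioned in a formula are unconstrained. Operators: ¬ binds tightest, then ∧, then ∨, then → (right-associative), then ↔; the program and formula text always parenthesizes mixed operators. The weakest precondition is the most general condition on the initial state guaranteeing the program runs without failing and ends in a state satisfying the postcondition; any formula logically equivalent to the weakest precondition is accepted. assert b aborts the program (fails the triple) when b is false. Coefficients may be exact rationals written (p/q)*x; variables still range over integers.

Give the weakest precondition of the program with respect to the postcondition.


Working backward. After the program, the postcondition t - 6 ≥ -2 → ((1/3)*y + (b + 2*y) ≥ 4 → 3*t - 3*b - 6 = 3) must hold; in canonical form it is t ≥ 4 → (b + (7/3)*y ≥ 4 → 3*t = 3*b + 9).
Before y := y - 3*acc: t ≥ 4 → (b + (7/3)*y ≥ 7*acc + 4 → 3*t = 3*b + 9)
Before assert y > acc - 2 ↔ 3*y < 6: (y > acc - 2 ↔ 3*y < 6) ∧ (t ≥ 4 → (b + (7/3)*y ≥ 7*acc + 4 → 3*t = 3*b + 9))
Before t := b + 5: (y > acc - 2 ↔ 3*y < 6) ∧ (b ≥ -1 → (¬(b + (7/3)*y ≥ 7*acc + 4)))
Answer: WP = (y > acc - 2 ↔ 3*y < 6) ∧ (b ≥ -1 → (¬(b + (7/3)*y ≥ 7*acc + 4)))


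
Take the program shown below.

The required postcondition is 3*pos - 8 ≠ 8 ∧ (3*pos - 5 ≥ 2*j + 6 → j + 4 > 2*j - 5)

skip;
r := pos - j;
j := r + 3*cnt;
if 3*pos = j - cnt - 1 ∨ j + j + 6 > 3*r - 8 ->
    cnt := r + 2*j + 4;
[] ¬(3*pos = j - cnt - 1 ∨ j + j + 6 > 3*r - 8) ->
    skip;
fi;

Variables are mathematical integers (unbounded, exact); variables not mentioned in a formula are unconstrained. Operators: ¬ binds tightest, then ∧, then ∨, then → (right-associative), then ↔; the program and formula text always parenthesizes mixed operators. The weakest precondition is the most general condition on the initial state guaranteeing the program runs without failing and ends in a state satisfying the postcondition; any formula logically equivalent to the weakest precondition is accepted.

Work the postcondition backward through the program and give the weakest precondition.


Working backward. After the program, the postcondition 3*pos - 8 ≠ 8 ∧ (3*pos - 5 ≥ 2*j + 6 → j + 4 > 2*j - 5) must hold; in canonical form it is 3*pos ≠ 16 ∧ (3*pos ≥ 2*j + 11 → j < 9).
Then branch requires 3*pos ≠ 16 ∧ (3*pos ≥ 2*j + 11 → j < 9); else branch requires 3*pos ≠ 16 ∧ (3*pos ≥ 2*j + 11 → j < 9).
Before the if: ((cnt + 3*pos = j - 1 ∨ 2*j > 3*r - 14) → (3*pos ≠ 16 ∧ (3*pos ≥ 2*j + 11 → j < 9))) ∧ ((¬(cnt + 3*pos = j - 1 ∨ 2*j > 3*r - 14)) → (3*pos ≠ 16 ∧ (3*pos ≥ 2*j + 11 → j < 9)))
Before j := r + 3*cnt: ((3*pos = 2*cnt + r - 1 ∨ 6*cnt > r - 14) → (3*pos ≠ 16 ∧ (3*pos ≥ 6*cnt + 2*r + 11 → 3*cnt + r < 9))) ∧ ((¬(3*pos = 2*cnt + r - 1 ∨ 6*cnt > r - 14)) → (3*pos ≠ 16 ∧ (3*pos ≥ 6*cnt + 2*r + 11 → 3*cnt + r < 9)))
Before r := pos - j: ((j + 2*pos = 2*cnt - 1 ∨ 6*cnt + j > pos - 14) → (3*pos ≠ 16 ∧ (2*j + pos ≥ 6*cnt + 11 → 3*cnt + pos < j + 9))) ∧ ((¬(j + 2*pos = 2*cnt - 1 ∨ 6*cnt + j > pos - 14)) → (3*pos ≠ 16 ∧ (2*j + pos ≥ 6*cnt + 11 → 3*cnt + pos < j + 9)))
Before skip: ((j + 2*pos = 2*cnt - 1 ∨ 6*cnt + j > pos - 14) → (3*pos ≠ 16 ∧ (2*j + pos ≥ 6*cnt + 11 → 3*cnt + pos < j + 9))) ∧ ((¬(j + 2*pos = 2*cnt - 1 ∨ 6*cnt + j > pos - 14)) → (3*pos ≠ 16 ∧ (2*j + pos ≥ 6*cnt + 11 → 3*cnt + pos < j + 9)))
Answer: WP = ((j + 2*pos = 2*cnt - 1 ∨ 6*cnt + j > pos - 14) → (3*pos ≠ 16 ∧ (2*j + pos ≥ 6*cnt + 11 → 3*cnt + pos < j + 9))) ∧ ((¬(j + 2*pos = 2*cnt - 1 ∨ 6*cnt + j > pos - 14)) → (3*pos ≠ 16 ∧ (2*j + pos ≥ 6*cnt + 11 → 3*cnt + pos < j + 9)))


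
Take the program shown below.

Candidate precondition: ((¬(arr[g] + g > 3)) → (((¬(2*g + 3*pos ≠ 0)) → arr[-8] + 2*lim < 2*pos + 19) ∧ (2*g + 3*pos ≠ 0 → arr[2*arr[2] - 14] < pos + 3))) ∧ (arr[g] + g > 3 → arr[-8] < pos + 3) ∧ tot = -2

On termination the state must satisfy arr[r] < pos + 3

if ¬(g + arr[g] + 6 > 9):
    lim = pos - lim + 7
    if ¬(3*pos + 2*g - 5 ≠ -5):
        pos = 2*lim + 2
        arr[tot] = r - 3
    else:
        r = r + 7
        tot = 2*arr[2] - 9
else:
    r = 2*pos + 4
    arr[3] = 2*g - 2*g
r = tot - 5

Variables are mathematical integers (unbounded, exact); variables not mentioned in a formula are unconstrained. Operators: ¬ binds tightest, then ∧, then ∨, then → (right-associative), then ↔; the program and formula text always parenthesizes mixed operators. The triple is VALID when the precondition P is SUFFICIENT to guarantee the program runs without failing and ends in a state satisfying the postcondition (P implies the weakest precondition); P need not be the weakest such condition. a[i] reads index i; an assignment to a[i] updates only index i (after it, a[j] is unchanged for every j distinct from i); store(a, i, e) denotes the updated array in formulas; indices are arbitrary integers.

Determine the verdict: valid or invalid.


Working backward. After the program, arr[r] < pos + 3 must hold.
Before r := tot - 5: arr[tot - 5] < pos + 3
Then branch requires ((¬(2*g + 3*pos ≠ 0)) → store(arr, tot, r - 3)[tot - 5] + 2*lim < 2*pos + 19) ∧ (2*g + 3*pos ≠ 0 → arr[2*arr[2] - 14] < pos + 3); else branch requires store(arr, 3, 0)[tot - 5] < pos + 3.
Before the if: ((¬(arr[g] + g > 3)) → (((¬(2*g + 3*pos ≠ 0)) → store(arr, tot, r - 3)[tot - 5] + 2*lim < 2*pos + 19) ∧ (2*g + 3*pos ≠ 0 → arr[2*arr[2] - 14] < pos + 3))) ∧ (arr[g] + g > 3 → store(arr, 3, 0)[tot - 5] < pos + 3)
The weakest precondition is ((¬(arr[g] + g > 3)) → (((¬(2*g + 3*pos ≠ 0)) → store(arr, tot, r - 3)[tot - 5] + 2*lim < 2*pos + 19) ∧ (2*g + 3*pos ≠ 0 → arr[2*arr[2] - 14] < pos + 3))) ∧ (arr[g] + g > 3 → store(arr, 3, 0)[tot - 5] < pos + 3).
Check whether ((¬(arr[g] + g > 3)) → (((¬(2*g + 3*pos ≠ 0)) → arr[-8] + 2*lim < 2*pos + 19) ∧ (2*g + 3*pos ≠ 0 → arr[2*arr[2] - 14] < pos + 3))) ∧ (arr[g] + g > 3 → arr[-8] < pos + 3) ∧ tot = -2 implies it.
Countermodel: at the initial state arr = {[-8] = -15215, [-7] = 3, [-2] = 3, [0] = 4, [2] = 3, [3] = 3, elsewhere 3}, g = 0, lim = 0, pos = 0, r = 0, tot = -2, the precondition holds but the weakest precondition fails.
Answer: invalid


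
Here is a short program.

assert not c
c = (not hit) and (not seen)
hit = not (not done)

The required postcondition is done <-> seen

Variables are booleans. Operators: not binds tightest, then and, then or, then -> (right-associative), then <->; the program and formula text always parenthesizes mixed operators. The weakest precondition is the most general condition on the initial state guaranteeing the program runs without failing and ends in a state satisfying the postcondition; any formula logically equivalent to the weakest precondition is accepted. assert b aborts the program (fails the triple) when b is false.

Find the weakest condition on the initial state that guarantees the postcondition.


Working backward. After the program, done <-> seen must hold.
Before hit := not (not done): done <-> seen
Before c := (not hit) and (not seen): done <-> seen
Before assert not c: (not c) and (done <-> seen)
Answer: WP = (not c) and (done <-> seen)


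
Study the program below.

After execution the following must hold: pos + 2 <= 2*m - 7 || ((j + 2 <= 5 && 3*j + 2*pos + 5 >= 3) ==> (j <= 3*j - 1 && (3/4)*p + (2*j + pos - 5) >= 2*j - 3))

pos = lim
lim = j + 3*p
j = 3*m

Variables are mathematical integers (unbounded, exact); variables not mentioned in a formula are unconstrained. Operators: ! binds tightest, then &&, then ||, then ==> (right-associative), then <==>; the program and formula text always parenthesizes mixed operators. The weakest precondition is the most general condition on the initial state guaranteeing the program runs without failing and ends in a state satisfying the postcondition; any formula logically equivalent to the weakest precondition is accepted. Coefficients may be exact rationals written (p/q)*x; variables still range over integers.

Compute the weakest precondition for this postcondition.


Working backward. After the program, the postcondition pos + 2 <= 2*m - 7 || ((j + 2 <= 5 && 3*j + 2*pos + 5 >= 3) ==> (j <= 3*j - 1 && (3/4)*p + (2*j + pos - 5) >= 2*j - 3)) must hold; in canonical form it is pos <= 2*m - 9 || ((j <= 3 && 3*j + 2*pos >= -2) ==> (2*j >= 1 && (3/4)*p + pos >= 2)).
Before j := 3*m: pos <= 2*m - 9 || ((3*m <= 3 && 9*m + 2*pos >= -2) ==> (6*m >= 1 && (3/4)*p + pos >= 2))
Before lim := j + 3*p: pos <= 2*m - 9 || ((3*m <= 3 && 9*m + 2*pos >= -2) ==> (6*m >= 1 && (3/4)*p + pos >= 2))
Before pos := lim: lim <= 2*m - 9 || ((3*m <= 3 && 2*lim + 9*m >= -2) ==> (6*m >= 1 && lim + (3/4)*p >= 2))
Answer: WP = lim <= 2*m - 9 || ((3*m <= 3 && 2*lim + 9*m >= -2) ==> (6*m >= 1 && lim + (3/4)*p >= 2))


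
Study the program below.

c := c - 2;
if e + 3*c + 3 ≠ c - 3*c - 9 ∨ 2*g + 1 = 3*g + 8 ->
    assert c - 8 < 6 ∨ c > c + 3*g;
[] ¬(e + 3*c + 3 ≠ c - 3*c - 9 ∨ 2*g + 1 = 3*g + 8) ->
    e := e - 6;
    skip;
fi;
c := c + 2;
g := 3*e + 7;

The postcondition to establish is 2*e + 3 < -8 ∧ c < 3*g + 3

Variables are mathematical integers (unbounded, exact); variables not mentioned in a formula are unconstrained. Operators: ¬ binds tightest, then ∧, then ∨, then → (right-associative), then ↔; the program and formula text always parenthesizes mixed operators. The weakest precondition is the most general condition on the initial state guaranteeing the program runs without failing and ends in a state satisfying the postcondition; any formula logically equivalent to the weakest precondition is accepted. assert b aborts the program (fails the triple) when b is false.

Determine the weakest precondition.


Working backward. After the program, the postcondition 2*e + 3 < -8 ∧ c < 3*g + 3 must hold; in canonical form it is 2*e < -11 ∧ c < 3*g + 3.
Before g := 3*e + 7: 2*e < -11 ∧ c < 9*e + 24
Before c := c + 2: 2*e < -11 ∧ c < 9*e + 22
Then branch requires (c < 14 ∨ 3*g < 0) ∧ 2*e < -11 ∧ c < 9*e + 22; else branch requires 2*e < 1 ∧ c < 9*e - 32.
Before the if: ((5*c + e ≠ -12 ∨ g = -7) → ((c < 14 ∨ 3*g < 0) ∧ 2*e < -11 ∧ c < 9*e + 22)) ∧ ((¬(5*c + e ≠ -12 ∨ g = -7)) → (2*e < 1 ∧ c < 9*e - 32))
Before c := c - 2: ((5*c + e ≠ -2 ∨ g = -7) → ((c < 16 ∨ 3*g < 0) ∧ 2*e < -11 ∧ c < 9*e + 24)) ∧ ((¬(5*c + e ≠ -2 ∨ g = -7)) → (2*e < 1 ∧ c < 9*e - 30))
Answer: WP = ((5*c + e ≠ -2 ∨ g = -7) → ((c < 16 ∨ 3*g < 0) ∧ 2*e < -11 ∧ c < 9*e + 24)) ∧ ((¬(5*c + e ≠ -2 ∨ g = -7)) → (2*e < 1 ∧ c < 9*e - 30))


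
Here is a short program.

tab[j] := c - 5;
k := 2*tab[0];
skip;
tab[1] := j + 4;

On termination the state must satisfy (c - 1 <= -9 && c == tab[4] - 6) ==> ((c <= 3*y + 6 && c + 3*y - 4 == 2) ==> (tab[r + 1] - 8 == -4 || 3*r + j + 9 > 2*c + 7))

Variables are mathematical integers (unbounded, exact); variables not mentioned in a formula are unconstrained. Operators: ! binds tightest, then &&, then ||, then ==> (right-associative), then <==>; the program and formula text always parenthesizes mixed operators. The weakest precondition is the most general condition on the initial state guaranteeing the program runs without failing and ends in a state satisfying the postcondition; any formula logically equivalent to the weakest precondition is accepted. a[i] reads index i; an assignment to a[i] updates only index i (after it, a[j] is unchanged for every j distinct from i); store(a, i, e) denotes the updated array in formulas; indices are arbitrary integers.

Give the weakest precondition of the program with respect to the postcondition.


Working backward. After the program, the postcondition (c - 1 <= -9 && c == tab[4] - 6) ==> ((c <= 3*y + 6 && c + 3*y - 4 == 2) ==> (tab[r + 1] - 8 == -4 || 3*r + j + 9 > 2*c + 7)) must hold; in canonical form it is (c <= -8 && c == tab[4] - 6) ==> ((c <= 3*y + 6 && c + 3*y == 6) ==> (tab[r + 1] == 4 || j + 3*r > 2*c - 2)).
Before tab[1] := j + 4: (c <= -8 && c == tab[4] - 6) ==> ((c <= 3*y + 6 && c + 3*y == 6) ==> (store(tab, 1, j + 4)[r + 1] == 4 || j + 3*r > 2*c - 2))
Before skip: (c <= -8 && c == tab[4] - 6) ==> ((c <= 3*y + 6 && c + 3*y == 6) ==> (store(tab, 1, j + 4)[r + 1] == 4 || j + 3*r > 2*c - 2))
Before k := 2*tab[0]: (c <= -8 && c == tab[4] - 6) ==> ((c <= 3*y + 6 && c + 3*y == 6) ==> (store(tab, 1, j + 4)[r + 1] == 4 || j + 3*r > 2*c - 2))
Before tab[j] := c - 5: (c <= -8 && c == store(tab, j, c - 5)[4] - 6) ==> ((c <= 3*y + 6 && c + 3*y == 6) ==> (store(store(tab, j, c - 5), 1, j + 4)[r + 1] == 4 || j + 3*r > 2*c - 2))
Answer: WP = (c <= -8 && c == store(tab, j, c - 5)[4] - 6) ==> ((c <= 3*y + 6 && c + 3*y == 6) ==> (store(store(tab, j, c - 5), 1, j + 4)[r + 1] == 4 || j + 3*r > 2*c - 2))


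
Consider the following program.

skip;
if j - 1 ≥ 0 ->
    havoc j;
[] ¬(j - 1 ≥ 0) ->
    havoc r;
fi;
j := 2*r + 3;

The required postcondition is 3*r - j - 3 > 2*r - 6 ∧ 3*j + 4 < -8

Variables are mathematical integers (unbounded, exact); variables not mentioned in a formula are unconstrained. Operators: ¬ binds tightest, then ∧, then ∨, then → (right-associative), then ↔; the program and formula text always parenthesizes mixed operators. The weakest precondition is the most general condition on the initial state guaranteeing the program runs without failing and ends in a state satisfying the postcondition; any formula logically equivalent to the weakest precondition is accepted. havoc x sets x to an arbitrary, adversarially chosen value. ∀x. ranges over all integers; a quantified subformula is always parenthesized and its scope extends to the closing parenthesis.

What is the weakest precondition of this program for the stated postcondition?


Working backward. After the program, the postcondition 3*r - j - 3 > 2*r - 6 ∧ 3*j + 4 < -8 must hold; in canonical form it is r > j - 3 ∧ 3*j < -12.
Before j := 2*r + 3: r < 0 ∧ 6*r < -21
Then branch requires r < 0 ∧ 6*r < -21; else branch requires ∀r_1. (r_1 < 0 ∧ 6*r_1 < -21).
Before the if: (j ≥ 1 → (r < 0 ∧ 6*r < -21)) ∧ ((¬(j ≥ 1)) → (∀r_1. (r_1 < 0 ∧ 6*r_1 < -21)))
Before skip: (j ≥ 1 → (r < 0 ∧ 6*r < -21)) ∧ ((¬(j ≥ 1)) → (∀r_1. (r_1 < 0 ∧ 6*r_1 < -21)))
Answer: WP = (j ≥ 1 → (r < 0 ∧ 6*r < -21)) ∧ ((¬(j ≥ 1)) → (∀r_1. (r_1 < 0 ∧ 6*r_1 < -21)))


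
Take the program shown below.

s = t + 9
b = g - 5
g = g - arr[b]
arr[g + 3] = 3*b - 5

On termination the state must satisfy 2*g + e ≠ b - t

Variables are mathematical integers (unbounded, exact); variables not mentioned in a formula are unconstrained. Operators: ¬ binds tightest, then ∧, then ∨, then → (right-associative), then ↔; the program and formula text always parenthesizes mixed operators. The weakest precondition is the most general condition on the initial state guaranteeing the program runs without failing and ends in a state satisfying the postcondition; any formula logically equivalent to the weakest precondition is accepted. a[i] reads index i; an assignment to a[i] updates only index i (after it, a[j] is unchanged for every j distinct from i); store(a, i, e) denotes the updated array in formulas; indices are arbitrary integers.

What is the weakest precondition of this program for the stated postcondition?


Working backward. After the program, the postcondition 2*g + e ≠ b - t must hold; in canonical form it is e + 2*g + t ≠ b.
Before arr[g + 3] := 3*b - 5: e + 2*g + t ≠ b
Before g := g - arr[b]: e + 2*g + t ≠ 2*arr[b] + b
Before b := g - 5: e + g + t ≠ 2*arr[g - 5] - 5
Before s := t + 9: e + g + t ≠ 2*arr[g - 5] - 5
Answer: WP = e + g + t ≠ 2*arr[g - 5] - 5


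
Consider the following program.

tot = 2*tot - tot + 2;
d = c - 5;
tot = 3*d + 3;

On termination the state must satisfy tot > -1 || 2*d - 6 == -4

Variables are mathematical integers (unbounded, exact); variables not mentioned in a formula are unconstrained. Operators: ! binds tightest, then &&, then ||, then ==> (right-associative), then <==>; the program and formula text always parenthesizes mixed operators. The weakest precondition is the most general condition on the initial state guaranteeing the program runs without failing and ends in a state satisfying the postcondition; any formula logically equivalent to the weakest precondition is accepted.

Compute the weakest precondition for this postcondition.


Working backward. After the program, the postcondition tot > -1 || 2*d - 6 == -4 must hold; in canonical form it is tot > -1 || 2*d == 2.
Before tot := 3*d + 3: 3*d > -4 || 2*d == 2
Before d := c - 5: 3*c > 11 || 2*c == 12
Before tot := 2*tot - tot + 2: 3*c > 11 || 2*c == 12
Answer: WP = 3*c > 11 || 2*c == 12


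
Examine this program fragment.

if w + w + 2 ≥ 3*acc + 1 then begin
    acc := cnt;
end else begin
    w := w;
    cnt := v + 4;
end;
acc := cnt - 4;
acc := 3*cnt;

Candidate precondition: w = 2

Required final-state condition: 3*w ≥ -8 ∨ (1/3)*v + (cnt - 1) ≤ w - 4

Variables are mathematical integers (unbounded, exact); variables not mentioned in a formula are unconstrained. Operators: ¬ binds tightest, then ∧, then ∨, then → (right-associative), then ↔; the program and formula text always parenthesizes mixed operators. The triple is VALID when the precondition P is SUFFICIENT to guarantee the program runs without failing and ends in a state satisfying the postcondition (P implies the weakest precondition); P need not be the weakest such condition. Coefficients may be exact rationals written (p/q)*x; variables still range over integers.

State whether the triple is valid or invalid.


Working backward. After the program, the postcondition 3*w ≥ -8 ∨ (1/3)*v + (cnt - 1) ≤ w - 4 must hold; in canonical form it is 3*w ≥ -8 ∨ cnt + (1/3)*v ≤ w - 3.
Before acc := 3*cnt: 3*w ≥ -8 ∨ cnt + (1/3)*v ≤ w - 3
Before acc := cnt - 4: 3*w ≥ -8 ∨ cnt + (1/3)*v ≤ w - 3
Then branch requires 3*w ≥ -8 ∨ cnt + (1/3)*v ≤ w - 3; else branch requires 3*w ≥ -8 ∨ (4/3)*v ≤ w - 7.
Before the if: (2*w ≥ 3*acc - 1 → (3*w ≥ -8 ∨ cnt + (1/3)*v ≤ w - 3)) ∧ ((¬(2*w ≥ 3*acc - 1)) → (3*w ≥ -8 ∨ (4/3)*v ≤ w - 7))
The weakest precondition is (2*w ≥ 3*acc - 1 → (3*w ≥ -8 ∨ cnt + (1/3)*v ≤ w - 3)) ∧ ((¬(2*w ≥ 3*acc - 1)) → (3*w ≥ -8 ∨ (4/3)*v ≤ w - 7)).
Check whether w = 2 implies it.
Every state satisfying the precondition satisfies the weakest precondition: the implication holds.
Answer: valid


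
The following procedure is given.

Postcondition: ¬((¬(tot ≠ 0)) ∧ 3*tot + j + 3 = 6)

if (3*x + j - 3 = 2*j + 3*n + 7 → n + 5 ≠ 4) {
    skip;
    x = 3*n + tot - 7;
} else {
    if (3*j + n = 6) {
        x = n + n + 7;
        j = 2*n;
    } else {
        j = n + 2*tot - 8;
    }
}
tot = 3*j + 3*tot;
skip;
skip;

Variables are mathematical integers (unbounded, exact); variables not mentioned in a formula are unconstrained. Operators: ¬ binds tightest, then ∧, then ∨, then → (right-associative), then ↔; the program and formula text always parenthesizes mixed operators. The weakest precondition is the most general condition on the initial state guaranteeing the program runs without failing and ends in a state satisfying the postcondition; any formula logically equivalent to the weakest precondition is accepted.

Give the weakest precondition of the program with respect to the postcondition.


Working backward. After the program, the postcondition ¬((¬(tot ≠ 0)) ∧ 3*tot + j + 3 = 6) must hold; in canonical form it is ¬((¬(tot ≠ 0)) ∧ j + 3*tot = 3).
Before skip: ¬((¬(tot ≠ 0)) ∧ j + 3*tot = 3)
Before skip: ¬((¬(tot ≠ 0)) ∧ j + 3*tot = 3)
Before tot := 3*j + 3*tot: ¬((¬(3*j + 3*tot ≠ 0)) ∧ 10*j + 9*tot = 3)
Then branch requires ¬((¬(3*j + 3*tot ≠ 0)) ∧ 10*j + 9*tot = 3); else branch requires (3*j + n = 6 → (¬((¬(6*n + 3*tot ≠ 0)) ∧ 20*n + 9*tot = 3))) ∧ ((¬(3*j + n = 6)) → (¬((¬(3*n + 9*tot ≠ 24)) ∧ 10*n + 29*tot = 83))).
Before the if: ((3*x = j + 3*n + 10 → n ≠ -1) → (¬((¬(3*j + 3*tot ≠ 0)) ∧ 10*j + 9*tot = 3))) ∧ ((¬(3*x = j + 3*n + 10 → n ≠ -1)) → ((3*j + n = 6 → (¬((¬(6*n + 3*tot ≠ 0)) ∧ 20*n + 9*tot = 3))) ∧ ((¬(3*j + n = 6)) → (¬((¬(3*n + 9*tot ≠ 24)) ∧ 10*n + 29*tot = 83)))))
Answer: WP = ((3*x = j + 3*n + 10 → n ≠ -1) → (¬((¬(3*j + 3*tot ≠ 0)) ∧ 10*j + 9*tot = 3))) ∧ ((¬(3*x = j + 3*n + 10 → n ≠ -1)) → ((3*j + n = 6 → (¬((¬(6*n + 3*tot ≠ 0)) ∧ 20*n + 9*tot = 3))) ∧ ((¬(3*j + n = 6)) → (¬((¬(3*n + 9*tot ≠ 24)) ∧ 10*n + 29*tot = 83)))))


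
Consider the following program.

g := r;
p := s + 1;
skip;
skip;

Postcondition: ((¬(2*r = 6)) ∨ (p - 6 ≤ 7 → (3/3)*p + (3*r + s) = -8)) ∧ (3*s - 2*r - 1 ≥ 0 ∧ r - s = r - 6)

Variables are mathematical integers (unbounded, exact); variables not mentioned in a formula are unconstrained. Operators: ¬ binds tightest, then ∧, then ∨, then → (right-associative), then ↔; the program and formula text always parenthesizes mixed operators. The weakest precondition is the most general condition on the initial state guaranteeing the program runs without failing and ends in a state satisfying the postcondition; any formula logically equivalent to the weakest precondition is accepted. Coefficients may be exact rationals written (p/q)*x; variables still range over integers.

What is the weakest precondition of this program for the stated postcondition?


Working backward. After the program, the postcondition ((¬(2*r = 6)) ∨ (p - 6 ≤ 7 → (3/3)*p + (3*r + s) = -8)) ∧ (3*s - 2*r - 1 ≥ 0 ∧ r - s = r - 6) must hold; in canonical form it is ((¬(2*r = 6)) ∨ (p ≤ 13 → p + 3*r + s = -8)) ∧ 3*s ≥ 2*r + 1 ∧ s = 6.
Before skip: ((¬(2*r = 6)) ∨ (p ≤ 13 → p + 3*r + s = -8)) ∧ 3*s ≥ 2*r + 1 ∧ s = 6
Before skip: ((¬(2*r = 6)) ∨ (p ≤ 13 → p + 3*r + s = -8)) ∧ 3*s ≥ 2*r + 1 ∧ s = 6
Before p := s + 1: ((¬(2*r = 6)) ∨ (s ≤ 12 → 3*r + 2*s = -9)) ∧ 3*s ≥ 2*r + 1 ∧ s = 6
Before g := r: ((¬(2*r = 6)) ∨ (s ≤ 12 → 3*r + 2*s = -9)) ∧ 3*s ≥ 2*r + 1 ∧ s = 6
Answer: WP = ((¬(2*r = 6)) ∨ (s ≤ 12 → 3*r + 2*s = -9)) ∧ 3*s ≥ 2*r + 1 ∧ s = 6


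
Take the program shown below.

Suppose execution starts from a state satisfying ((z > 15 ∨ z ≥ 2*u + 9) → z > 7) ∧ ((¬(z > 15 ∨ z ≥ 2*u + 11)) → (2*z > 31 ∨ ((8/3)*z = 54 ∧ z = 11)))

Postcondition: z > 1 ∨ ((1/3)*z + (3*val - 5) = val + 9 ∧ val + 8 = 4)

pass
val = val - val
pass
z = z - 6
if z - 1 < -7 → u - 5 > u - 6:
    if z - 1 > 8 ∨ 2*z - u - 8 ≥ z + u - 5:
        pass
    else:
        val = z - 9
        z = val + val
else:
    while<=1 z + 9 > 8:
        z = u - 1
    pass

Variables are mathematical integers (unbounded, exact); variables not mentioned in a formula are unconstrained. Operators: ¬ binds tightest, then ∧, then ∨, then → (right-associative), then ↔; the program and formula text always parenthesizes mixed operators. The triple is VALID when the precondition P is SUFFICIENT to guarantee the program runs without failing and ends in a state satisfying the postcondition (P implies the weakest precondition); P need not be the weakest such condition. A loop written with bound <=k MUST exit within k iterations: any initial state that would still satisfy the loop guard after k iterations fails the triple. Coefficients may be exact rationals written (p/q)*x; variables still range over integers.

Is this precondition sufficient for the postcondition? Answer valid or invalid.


Working backward. After the program, the postcondition z > 1 ∨ ((1/3)*z + (3*val - 5) = val + 9 ∧ val + 8 = 4) must hold; in canonical form it is z > 1 ∨ (2*val + (1/3)*z = 14 ∧ val = -4).
Then branch requires ((z > 9 ∨ z ≥ 2*u + 3) → (z > 1 ∨ (2*val + (1/3)*z = 14 ∧ val = -4))) ∧ ((¬(z > 9 ∨ z ≥ 2*u + 3)) → (2*z > 19 ∨ ((8/3)*z = 38 ∧ z = 5))); else branch requires (z > -1 → ((¬(u > 0)) ∧ (u > 2 ∨ ((1/3)*u + 2*val = 43/3 ∧ val = -4)))) ∧ ((¬(z > -1)) → (z > 1 ∨ (2*val + (1/3)*z = 14 ∧ val = -4))).
Before the if: ((z > 9 ∨ z ≥ 2*u + 3) → (z > 1 ∨ (2*val + (1/3)*z = 14 ∧ val = -4))) ∧ ((¬(z > 9 ∨ z ≥ 2*u + 3)) → (2*z > 19 ∨ ((8/3)*z = 38 ∧ z = 5)))
Before z := z - 6: ((z > 15 ∨ z ≥ 2*u + 9) → (z > 7 ∨ (2*val + (1/3)*z = 16 ∧ val = -4))) ∧ ((¬(z > 15 ∨ z ≥ 2*u + 9)) → (2*z > 31 ∨ ((8/3)*z = 54 ∧ z = 11)))
Before skip: ((z > 15 ∨ z ≥ 2*u + 9) → (z > 7 ∨ (2*val + (1/3)*z = 16 ∧ val = -4))) ∧ ((¬(z > 15 ∨ z ≥ 2*u + 9)) → (2*z > 31 ∨ ((8/3)*z = 54 ∧ z = 11)))
Before val := val - val: ((z > 15 ∨ z ≥ 2*u + 9) → z > 7) ∧ ((¬(z > 15 ∨ z ≥ 2*u + 9)) → (2*z > 31 ∨ ((8/3)*z = 54 ∧ z = 11)))
Before skip: ((z > 15 ∨ z ≥ 2*u + 9) → z > 7) ∧ ((¬(z > 15 ∨ z ≥ 2*u + 9)) → (2*z > 31 ∨ ((8/3)*z = 54 ∧ z = 11)))
The weakest precondition is ((z > 15 ∨ z ≥ 2*u + 9) → z > 7) ∧ ((¬(z > 15 ∨ z ≥ 2*u + 9)) → (2*z > 31 ∨ ((8/3)*z = 54 ∧ z = 11))).
Check whether ((z > 15 ∨ z ≥ 2*u + 9) → z > 7) ∧ ((¬(z > 15 ∨ z ≥ 2*u + 11)) → (2*z > 31 ∨ ((8/3)*z = 54 ∧ z = 11))) implies it.
Every state satisfying the precondition satisfies the weakest precondition: the implication holds.
Answer: valid


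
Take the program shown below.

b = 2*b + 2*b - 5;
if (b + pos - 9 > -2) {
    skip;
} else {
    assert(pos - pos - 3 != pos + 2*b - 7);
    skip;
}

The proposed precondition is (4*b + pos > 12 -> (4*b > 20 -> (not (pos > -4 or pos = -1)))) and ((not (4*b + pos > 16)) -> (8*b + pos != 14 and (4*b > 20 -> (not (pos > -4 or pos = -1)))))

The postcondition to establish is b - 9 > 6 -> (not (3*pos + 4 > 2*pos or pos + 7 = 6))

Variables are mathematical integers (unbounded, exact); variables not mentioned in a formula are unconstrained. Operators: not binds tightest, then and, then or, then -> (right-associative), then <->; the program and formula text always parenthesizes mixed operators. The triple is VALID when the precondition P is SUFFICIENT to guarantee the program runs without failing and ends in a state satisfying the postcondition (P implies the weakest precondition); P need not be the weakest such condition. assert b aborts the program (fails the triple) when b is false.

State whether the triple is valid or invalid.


Working backward. After the program, the postcondition b - 9 > 6 -> (not (3*pos + 4 > 2*pos or pos + 7 = 6)) must hold; in canonical form it is b > 15 -> (not (pos > -4 or pos = -1)).
Then branch requires b > 15 -> (not (pos > -4 or pos = -1)); else branch requires 2*b + pos != 4 and (b > 15 -> (not (pos > -4 or pos = -1))).
Before the if: (b + pos > 7 -> (b > 15 -> (not (pos > -4 or pos = -1)))) and ((not (b + pos > 7)) -> (2*b + pos != 4 and (b > 15 -> (not (pos > -4 or pos = -1)))))
Before b := 2*b + 2*b - 5: (4*b + pos > 12 -> (4*b > 20 -> (not (pos > -4 or pos = -1)))) and ((not (4*b + pos > 12)) -> (8*b + pos != 14 and (4*b > 20 -> (not (pos > -4 or pos = -1)))))
The weakest precondition is (4*b + pos > 12 -> (4*b > 20 -> (not (pos > -4 or pos = -1)))) and ((not (4*b + pos > 12)) -> (8*b + pos != 14 and (4*b > 20 -> (not (pos > -4 or pos = -1))))).
Check whether (4*b + pos > 12 -> (4*b > 20 -> (not (pos > -4 or pos = -1)))) and ((not (4*b + pos > 16)) -> (8*b + pos != 14 and (4*b > 20 -> (not (pos > -4 or pos = -1))))) implies it.
Every state satisfying the precondition satisfies the weakest precondition: the implication holds.
Answer: valid


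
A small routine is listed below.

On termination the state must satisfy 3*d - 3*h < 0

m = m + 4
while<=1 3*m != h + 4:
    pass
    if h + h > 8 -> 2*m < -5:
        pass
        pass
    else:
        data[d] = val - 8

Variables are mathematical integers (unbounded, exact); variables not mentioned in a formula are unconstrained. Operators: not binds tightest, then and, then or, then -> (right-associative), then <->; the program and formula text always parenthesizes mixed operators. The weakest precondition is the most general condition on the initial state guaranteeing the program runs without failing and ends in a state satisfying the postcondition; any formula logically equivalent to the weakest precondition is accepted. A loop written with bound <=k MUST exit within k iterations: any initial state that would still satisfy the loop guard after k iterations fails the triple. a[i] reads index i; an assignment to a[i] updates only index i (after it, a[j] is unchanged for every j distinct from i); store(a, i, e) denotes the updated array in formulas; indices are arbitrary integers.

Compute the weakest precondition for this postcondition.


Working backward. After the program, the postcondition 3*d - 3*h < 0 must hold; in canonical form it is 3*d < 3*h.
Before the loop (bound <=1), unroll the exhaustion recursion (WP_0 = exit-now case; WP_j = one more guarded iteration, up to j = 1):
  WP_0: (not (3*m != h + 4)) and 3*d < 3*h
  WP_1: (3*m != h + 4 -> (((2*h > 8 -> 2*m < -5) -> ((not (3*m != h + 4)) and 3*d < 3*h)) and ((not (2*h > 8 -> 2*m < -5)) -> ((not (3*m != h + 4)) and 3*d < 3*h)))) and ((not (3*m != h + 4)) -> 3*d < 3*h)
So before the loop: (3*m != h + 4 -> (((2*h > 8 -> 2*m < -5) -> ((not (3*m != h + 4)) and 3*d < 3*h)) and ((not (2*h > 8 -> 2*m < -5)) -> ((not (3*m != h + 4)) and 3*d < 3*h)))) and ((not (3*m != h + 4)) -> 3*d < 3*h)
Before m := m + 4: (3*m != h - 8 -> (((2*h > 8 -> 2*m < -13) -> ((not (3*m != h - 8)) and 3*d < 3*h)) and ((not (2*h > 8 -> 2*m < -13)) -> ((not (3*m != h - 8)) and 3*d < 3*h)))) and ((not (3*m != h - 8)) -> 3*d < 3*h)
Answer: WP = (3*m != h - 8 -> (((2*h > 8 -> 2*m < -13) -> ((not (3*m != h - 8)) and 3*d < 3*h)) and ((not (2*h > 8 -> 2*m < -13)) -> ((not (3*m != h - 8)) and 3*d < 3*h)))) and ((not (3*m != h - 8)) -> 3*d < 3*h)
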